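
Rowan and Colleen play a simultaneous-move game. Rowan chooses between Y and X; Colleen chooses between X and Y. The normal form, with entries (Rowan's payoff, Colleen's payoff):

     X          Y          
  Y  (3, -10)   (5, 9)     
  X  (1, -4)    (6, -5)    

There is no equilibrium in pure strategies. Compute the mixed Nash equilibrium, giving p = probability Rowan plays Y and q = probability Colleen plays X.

p = 1/20, q = 1/3

Rowan's mix must leave Colleen indifferent between X and Y.
  Colleen's payoff to X: p·(-10) + (1−p)·(-4) = -6p - 4
  Colleen's payoff to Y: p·9 + (1−p)·(-5) = 14p - 5
  -6p - 4 = 14p - 5  ⇒  -20p = -1  ⇒  p = 1/20.
For Rowan to be willing to mix, Rowan must be indifferent between Y and X, which pins down Colleen's mix.
  Rowan's expected payoff from Y: q·3 + (1−q)·5 = -2q + 5
  Rowan's expected payoff from X: q·1 + (1−q)·6 = -5q + 6
  -2q + 5 = -5q + 6  ⇒  3q = 1  ⇒  q = 1/3.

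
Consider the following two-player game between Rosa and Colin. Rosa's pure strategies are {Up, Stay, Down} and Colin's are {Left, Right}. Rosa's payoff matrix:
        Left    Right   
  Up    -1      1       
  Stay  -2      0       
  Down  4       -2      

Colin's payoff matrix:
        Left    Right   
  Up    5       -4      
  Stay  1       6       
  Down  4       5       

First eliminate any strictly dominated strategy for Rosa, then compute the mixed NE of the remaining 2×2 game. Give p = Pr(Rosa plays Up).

Rosa's strategy Stay is strictly dominated by Up: -1 > -2 and 1 > 0. Eliminate Stay.
For Colin to be willing to mix, Colin must be indifferent between Left and Right, which pins down Rosa's mix.
  Colin's payoff from Left: p·5 + (1−p)·4 = p + 4
  Colin's payoff from Right: p·(-4) + (1−p)·5 = -9p + 5
  p + 4 = -9p + 5  ⇒  10p = 1  ⇒  p = 1/10.

p = 1/10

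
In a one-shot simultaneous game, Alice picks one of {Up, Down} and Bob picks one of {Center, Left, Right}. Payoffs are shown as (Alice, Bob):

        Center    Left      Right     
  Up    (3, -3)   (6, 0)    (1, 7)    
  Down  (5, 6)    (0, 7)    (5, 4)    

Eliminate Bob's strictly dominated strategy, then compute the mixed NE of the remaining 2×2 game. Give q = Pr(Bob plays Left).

Bob's strategy Center is strictly dominated by Left: 0 > -3 and 7 > 6. Eliminate Center.
Alice's indifference between Up and Down determines Bob's mixing probability q:
  Alice's expected payoff from Up: q·6 + (1−q)·1 = 5q + 1
  Alice's expected payoff from Down: q·0 + (1−q)·5 = -5q + 5
  5q + 1 = -5q + 5  ⇒  10q = 4  ⇒  q = 2/5.

q = 2/5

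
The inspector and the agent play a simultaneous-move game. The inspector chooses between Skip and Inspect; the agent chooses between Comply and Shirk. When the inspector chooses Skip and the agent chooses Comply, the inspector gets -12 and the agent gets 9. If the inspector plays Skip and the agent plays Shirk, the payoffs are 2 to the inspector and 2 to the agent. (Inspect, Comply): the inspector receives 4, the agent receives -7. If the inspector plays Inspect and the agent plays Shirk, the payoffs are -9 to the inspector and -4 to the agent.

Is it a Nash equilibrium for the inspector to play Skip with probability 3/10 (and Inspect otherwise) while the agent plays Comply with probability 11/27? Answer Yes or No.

Check the agent's indifference given the inspector's mix p = 3/10:
  payoff from Comply = -11/5; payoff from Shirk = -11/5 — equal.
Check the inspector's indifference given the agent's mix q = 11/27:
  payoff from Skip = -100/27; payoff from Inspect = -100/27 — equal.
Both players are indifferent, so neither can profitably deviate.

Yes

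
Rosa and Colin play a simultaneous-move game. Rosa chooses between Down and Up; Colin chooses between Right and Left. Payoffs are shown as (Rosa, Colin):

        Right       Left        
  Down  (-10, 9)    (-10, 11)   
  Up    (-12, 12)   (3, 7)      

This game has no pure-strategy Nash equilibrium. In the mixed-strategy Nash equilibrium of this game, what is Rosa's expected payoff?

Colin's mix must leave Rosa indifferent between Down and Up.
  Rosa's expected payoff from Down: q·(-10) + (1−q)·(-10) = -10
  Rosa's expected payoff from Up: q·(-12) + (1−q)·3 = -15q + 3
  -10 = -15q + 3  ⇒  15q = 13  ⇒  q = 13/15.
At equilibrium Rosa is indifferent across rows, so Rosa's payoff equals the payoff from Down: (13/15)·(-10) + (2/15)·(-10) = -10.

-10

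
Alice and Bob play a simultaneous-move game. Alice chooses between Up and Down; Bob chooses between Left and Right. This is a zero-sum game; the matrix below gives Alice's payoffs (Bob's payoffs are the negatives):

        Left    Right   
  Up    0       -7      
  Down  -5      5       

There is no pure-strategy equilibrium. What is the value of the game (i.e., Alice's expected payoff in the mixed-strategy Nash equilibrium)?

In a mixed equilibrium Alice is indifferent between Up and Down; this condition fixes q.
  Alice's expected payoff from Up: q·0 + (1−q)·(-7) = 7q - 7
  Alice's expected payoff from Down: q·(-5) + (1−q)·5 = -10q + 5
  7q - 7 = -10q + 5  ⇒  17q = 12  ⇒  q = 12/17.
The value is Alice's expected payoff against this mix (using Up): (12/17)·0 + (5/17)·(-7) = -35/17.

v = -35/17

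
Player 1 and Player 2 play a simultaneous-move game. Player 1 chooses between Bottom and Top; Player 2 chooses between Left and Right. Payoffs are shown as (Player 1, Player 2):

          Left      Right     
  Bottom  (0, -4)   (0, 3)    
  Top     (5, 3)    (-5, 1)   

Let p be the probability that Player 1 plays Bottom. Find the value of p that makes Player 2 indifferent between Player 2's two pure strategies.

p = 2/9

For Player 2 to be willing to mix, Player 2 must be indifferent between Left and Right, which pins down Player 1's mix.
  Player 2's payoff from Left: p·(-4) + (1−p)·3 = -7p + 3
  Player 2's payoff from Right: p·3 + (1−p)·1 = 2p + 1
  -7p + 3 = 2p + 1  ⇒  -9p = -2  ⇒  p = 2/9.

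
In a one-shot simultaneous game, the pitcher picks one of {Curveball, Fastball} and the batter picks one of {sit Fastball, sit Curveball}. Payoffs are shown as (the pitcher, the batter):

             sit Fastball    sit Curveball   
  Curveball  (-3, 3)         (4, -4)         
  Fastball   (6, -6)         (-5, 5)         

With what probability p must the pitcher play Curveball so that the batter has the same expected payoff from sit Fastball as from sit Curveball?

The pitcher's mix must leave the batter indifferent between sit Fastball and sit Curveball.
  the batter's expected payoff from sit Fastball: p·3 + (1−p)·(-6) = 9p - 6
  the batter's expected payoff from sit Curveball: p·(-4) + (1−p)·5 = -9p + 5
  9p - 6 = -9p + 5  ⇒  18p = 11  ⇒  p = 11/18.

p = 11/18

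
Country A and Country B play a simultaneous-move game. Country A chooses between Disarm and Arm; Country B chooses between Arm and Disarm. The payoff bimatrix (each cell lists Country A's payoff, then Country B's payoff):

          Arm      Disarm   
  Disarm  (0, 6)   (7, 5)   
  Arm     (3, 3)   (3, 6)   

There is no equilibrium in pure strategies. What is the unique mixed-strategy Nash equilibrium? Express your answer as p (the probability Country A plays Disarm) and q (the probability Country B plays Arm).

Country B's indifference between Arm and Disarm determines Country A's mixing probability p:
  Country B's expected payoff from Arm: p·6 + (1−p)·3 = 3p + 3
  Country B's expected payoff from Disarm: p·5 + (1−p)·6 = -p + 6
  3p + 3 = -p + 6  ⇒  4p = 3  ⇒  p = 3/4.
Country B's mix must leave Country A indifferent between Disarm and Arm.
  Country A's payoff from Disarm: q·0 + (1−q)·7 = -7q + 7
  Country A's payoff from Arm: q·3 + (1−q)·3 = 3
  -7q + 7 = 3  ⇒  -7q = -4  ⇒  q = 4/7.

p = 3/4, q = 4/7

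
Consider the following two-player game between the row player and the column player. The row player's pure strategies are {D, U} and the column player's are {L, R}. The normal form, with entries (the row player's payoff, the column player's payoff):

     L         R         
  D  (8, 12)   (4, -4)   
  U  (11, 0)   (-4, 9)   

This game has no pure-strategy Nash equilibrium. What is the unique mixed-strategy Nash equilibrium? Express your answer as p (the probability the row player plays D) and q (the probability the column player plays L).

For the column player to be willing to mix, the column player must be indifferent between L and R, which pins down the row player's mix.
  the column player's payoff to L: p·12 + (1−p)·0 = 12p
  the column player's payoff to R: p·(-4) + (1−p)·9 = -13p + 9
  12p = -13p + 9  ⇒  25p = 9  ⇒  p = 9/25.
Set the row player's expected payoff from D equal to that from U:
  the row player's payoff to D: q·8 + (1−q)·4 = 4q + 4
  the row player's payoff to U: q·11 + (1−q)·(-4) = 15q - 4
  4q + 4 = 15q - 4  ⇒  -11q = -8  ⇒  q = 8/11.

p = 9/25, q = 8/11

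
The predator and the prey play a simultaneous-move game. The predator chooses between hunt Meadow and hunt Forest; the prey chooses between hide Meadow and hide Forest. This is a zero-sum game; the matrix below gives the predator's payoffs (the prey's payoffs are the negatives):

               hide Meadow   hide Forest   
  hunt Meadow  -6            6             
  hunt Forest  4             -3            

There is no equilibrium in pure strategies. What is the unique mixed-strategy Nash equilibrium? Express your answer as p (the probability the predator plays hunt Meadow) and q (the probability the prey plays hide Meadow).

For the prey to be willing to mix, the prey must be indifferent between hide Meadow and hide Forest, which pins down the predator's mix.
  the prey's expected payoff from hide Meadow: p·6 + (1−p)·(-4) = 10p - 4
  the prey's expected payoff from hide Forest: p·(-6) + (1−p)·3 = -9p + 3
  10p - 4 = -9p + 3  ⇒  19p = 7  ⇒  p = 7/19.
In a mixed equilibrium the predator is indifferent between hunt Meadow and hunt Forest; this condition fixes q.
  the predator's payoff from hunt Meadow: q·(-6) + (1−q)·6 = -12q + 6
  the predator's payoff from hunt Forest: q·4 + (1−q)·(-3) = 7q - 3
  -12q + 6 = 7q - 3  ⇒  -19q = -9  ⇒  q = 9/19.

p = 7/19, q = 9/19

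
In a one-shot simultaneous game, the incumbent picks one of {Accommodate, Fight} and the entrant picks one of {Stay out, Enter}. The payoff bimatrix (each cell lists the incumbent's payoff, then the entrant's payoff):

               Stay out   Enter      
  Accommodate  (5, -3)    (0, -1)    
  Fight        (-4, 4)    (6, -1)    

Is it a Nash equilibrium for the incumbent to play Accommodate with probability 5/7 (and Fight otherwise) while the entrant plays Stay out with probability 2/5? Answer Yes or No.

Yes

Check the entrant's indifference given the incumbent's mix p = 5/7:
  payoff from Stay out = -1; payoff from Enter = -1 — equal.
Check the incumbent's indifference given the entrant's mix q = 2/5:
  payoff from Accommodate = 2; payoff from Fight = 2 — equal.
Both players are indifferent, so neither can profitably deviate.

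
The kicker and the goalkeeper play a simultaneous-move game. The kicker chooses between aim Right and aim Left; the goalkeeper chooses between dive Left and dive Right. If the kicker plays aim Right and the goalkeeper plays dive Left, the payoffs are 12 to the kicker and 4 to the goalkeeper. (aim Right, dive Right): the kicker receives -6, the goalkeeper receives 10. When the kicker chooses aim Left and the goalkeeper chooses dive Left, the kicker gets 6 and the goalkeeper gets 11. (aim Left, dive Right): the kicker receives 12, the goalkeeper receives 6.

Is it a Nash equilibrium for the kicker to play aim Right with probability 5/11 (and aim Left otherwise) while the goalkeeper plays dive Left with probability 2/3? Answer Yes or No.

No

Given the goalkeeper's mix q = 2/3, the kicker's payoff from aim Right is 6 but from aim Left is 8. The kicker strictly prefers aim Left, so the kicker would not mix.
So the proposed profile is not a Nash equilibrium.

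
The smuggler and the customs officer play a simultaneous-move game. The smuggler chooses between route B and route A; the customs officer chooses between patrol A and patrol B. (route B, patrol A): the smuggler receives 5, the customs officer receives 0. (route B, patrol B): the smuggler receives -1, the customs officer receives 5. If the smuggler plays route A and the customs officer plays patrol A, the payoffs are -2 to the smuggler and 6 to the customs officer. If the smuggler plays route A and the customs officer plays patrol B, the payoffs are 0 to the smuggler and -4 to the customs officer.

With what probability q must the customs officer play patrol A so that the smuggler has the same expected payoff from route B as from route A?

Set the smuggler's expected payoff from route B equal to that from route A:
  the smuggler's payoff to route B: q·5 + (1−q)·(-1) = 6q - 1
  the smuggler's payoff to route A: q·(-2) + (1−q)·0 = -2q
  6q - 1 = -2q  ⇒  8q = 1  ⇒  q = 1/8.

q = 1/8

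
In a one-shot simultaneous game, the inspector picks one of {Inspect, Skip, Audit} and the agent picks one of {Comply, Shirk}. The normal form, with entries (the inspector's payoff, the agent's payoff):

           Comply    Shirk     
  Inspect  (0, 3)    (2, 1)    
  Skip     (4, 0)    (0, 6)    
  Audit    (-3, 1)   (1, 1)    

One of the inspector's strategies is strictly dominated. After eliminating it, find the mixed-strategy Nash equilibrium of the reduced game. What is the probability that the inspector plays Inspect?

The inspector's strategy Audit is strictly dominated by Inspect: 0 > -3 and 2 > 1. Eliminate Audit.
In a mixed equilibrium the agent is indifferent between Comply and Shirk; this condition fixes p.
  the agent's payoff from Comply: p·3 + (1−p)·0 = 3p
  the agent's payoff from Shirk: p·1 + (1−p)·6 = -5p + 6
  3p = -5p + 6  ⇒  8p = 6  ⇒  p = 3/4.

p = 3/4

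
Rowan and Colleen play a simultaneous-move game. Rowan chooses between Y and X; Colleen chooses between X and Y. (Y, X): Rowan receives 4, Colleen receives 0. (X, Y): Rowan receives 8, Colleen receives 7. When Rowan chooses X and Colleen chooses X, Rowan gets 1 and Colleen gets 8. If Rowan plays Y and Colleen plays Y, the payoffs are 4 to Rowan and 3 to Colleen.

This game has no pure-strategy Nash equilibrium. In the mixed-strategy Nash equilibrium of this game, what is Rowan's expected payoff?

Colleen's mix must leave Rowan indifferent between Y and X.
  Rowan's expected payoff from Y: q·4 + (1−q)·4 = 4
  Rowan's expected payoff from X: q·1 + (1−q)·8 = -7q + 8
  4 = -7q + 8  ⇒  7q = 4  ⇒  q = 4/7.
At equilibrium Rowan is indifferent across rows, so Rowan's payoff equals the payoff from Y: (4/7)·4 + (3/7)·4 = 4.

4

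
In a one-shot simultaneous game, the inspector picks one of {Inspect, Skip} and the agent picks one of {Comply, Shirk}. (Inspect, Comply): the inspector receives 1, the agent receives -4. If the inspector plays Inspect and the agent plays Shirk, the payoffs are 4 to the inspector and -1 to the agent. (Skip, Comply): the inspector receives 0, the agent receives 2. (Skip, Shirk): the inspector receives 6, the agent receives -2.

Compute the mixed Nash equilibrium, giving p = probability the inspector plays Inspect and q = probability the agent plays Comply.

p = 4/7, q = 2/3

Set the agent's expected payoff from Comply equal to that from Shirk:
  the agent's expected payoff from Comply: p·(-4) + (1−p)·2 = -6p + 2
  the agent's expected payoff from Shirk: p·(-1) + (1−p)·(-2) = p - 2
  -6p + 2 = p - 2  ⇒  -7p = -4  ⇒  p = 4/7.
In a mixed equilibrium the inspector is indifferent between Inspect and Skip; this condition fixes q.
  the inspector's payoff from Inspect: q·1 + (1−q)·4 = -3q + 4
  the inspector's payoff from Skip: q·0 + (1−q)·6 = -6q + 6
  -3q + 4 = -6q + 6  ⇒  3q = 2  ⇒  q = 2/3.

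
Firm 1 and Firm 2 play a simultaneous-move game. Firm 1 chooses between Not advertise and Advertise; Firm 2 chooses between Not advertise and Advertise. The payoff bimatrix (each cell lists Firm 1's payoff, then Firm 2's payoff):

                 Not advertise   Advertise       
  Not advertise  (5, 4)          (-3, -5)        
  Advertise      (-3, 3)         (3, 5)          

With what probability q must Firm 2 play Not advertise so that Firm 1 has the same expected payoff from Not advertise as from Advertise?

q = 3/7

Firm 2's mix must leave Firm 1 indifferent between Not advertise and Advertise.
  Firm 1's payoff from Not advertise: q·5 + (1−q)·(-3) = 8q - 3
  Firm 1's payoff from Advertise: q·(-3) + (1−q)·3 = -6q + 3
  8q - 3 = -6q + 3  ⇒  14q = 6  ⇒  q = 3/7.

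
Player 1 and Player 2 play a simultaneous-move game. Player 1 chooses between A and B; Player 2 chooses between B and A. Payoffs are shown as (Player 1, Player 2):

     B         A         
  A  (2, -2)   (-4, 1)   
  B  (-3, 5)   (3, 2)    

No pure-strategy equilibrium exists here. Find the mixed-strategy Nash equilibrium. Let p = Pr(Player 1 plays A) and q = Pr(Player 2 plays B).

p = 1/2, q = 7/12

In a mixed equilibrium Player 2 is indifferent between B and A; this condition fixes p.
  Player 2's payoff to B: p·(-2) + (1−p)·5 = -7p + 5
  Player 2's payoff to A: p·1 + (1−p)·2 = -p + 2
  -7p + 5 = -p + 2  ⇒  -6p = -3  ⇒  p = 1/2.
Player 1's indifference between A and B determines Player 2's mixing probability q:
  Player 1's payoff to A: q·2 + (1−q)·(-4) = 6q - 4
  Player 1's payoff to B: q·(-3) + (1−q)·3 = -6q + 3
  6q - 4 = -6q + 3  ⇒  12q = 7  ⇒  q = 7/12.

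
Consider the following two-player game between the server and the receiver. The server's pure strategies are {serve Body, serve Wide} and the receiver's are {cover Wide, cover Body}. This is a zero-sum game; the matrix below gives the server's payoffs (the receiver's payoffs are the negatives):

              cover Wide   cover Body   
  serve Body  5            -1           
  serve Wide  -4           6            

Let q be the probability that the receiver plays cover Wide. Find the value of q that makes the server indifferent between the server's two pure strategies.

In a mixed equilibrium the server is indifferent between serve Body and serve Wide; this condition fixes q.
  the server's expected payoff from serve Body: q·5 + (1−q)·(-1) = 6q - 1
  the server's expected payoff from serve Wide: q·(-4) + (1−q)·6 = -10q + 6
  6q - 1 = -10q + 6  ⇒  16q = 7  ⇒  q = 7/16.

q = 7/16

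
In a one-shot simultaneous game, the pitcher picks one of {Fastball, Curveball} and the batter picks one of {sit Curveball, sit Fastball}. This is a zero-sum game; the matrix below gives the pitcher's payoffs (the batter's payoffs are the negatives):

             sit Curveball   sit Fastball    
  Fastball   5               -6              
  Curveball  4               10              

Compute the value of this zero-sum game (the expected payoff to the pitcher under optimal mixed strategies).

The batter's mix must leave the pitcher indifferent between Fastball and Curveball.
  the pitcher's expected payoff from Fastball: q·5 + (1−q)·(-6) = 11q - 6
  the pitcher's expected payoff from Curveball: q·4 + (1−q)·10 = -6q + 10
  11q - 6 = -6q + 10  ⇒  17q = 16  ⇒  q = 16/17.
The value is the pitcher's expected payoff against this mix (using Fastball): (16/17)·5 + (1/17)·(-6) = 74/17.

v = 74/17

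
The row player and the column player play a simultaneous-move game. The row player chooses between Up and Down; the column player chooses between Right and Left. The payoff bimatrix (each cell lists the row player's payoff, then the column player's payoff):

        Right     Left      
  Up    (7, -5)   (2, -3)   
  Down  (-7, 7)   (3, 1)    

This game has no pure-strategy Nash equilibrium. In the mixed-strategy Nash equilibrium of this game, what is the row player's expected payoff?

Set the row player's expected payoff from Up equal to that from Down:
  the row player's payoff from Up: q·7 + (1−q)·2 = 5q + 2
  the row player's payoff from Down: q·(-7) + (1−q)·3 = -10q + 3
  5q + 2 = -10q + 3  ⇒  15q = 1  ⇒  q = 1/15.
At equilibrium the row player is indifferent across rows, so the row player's payoff equals the payoff from Up: (1/15)·7 + (14/15)·2 = 7/3.

7/3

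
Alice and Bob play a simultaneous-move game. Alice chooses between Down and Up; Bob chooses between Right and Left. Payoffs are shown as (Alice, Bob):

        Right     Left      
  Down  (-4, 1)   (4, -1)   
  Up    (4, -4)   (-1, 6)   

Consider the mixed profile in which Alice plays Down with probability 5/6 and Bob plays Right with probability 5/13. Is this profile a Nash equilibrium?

Yes

Check Bob's indifference given Alice's mix p = 5/6:
  payoff from Right = 1/6; payoff from Left = 1/6 — equal.
Check Alice's indifference given Bob's mix q = 5/13:
  payoff from Down = 12/13; payoff from Up = 12/13 — equal.
Both players are indifferent, so neither can profitably deviate.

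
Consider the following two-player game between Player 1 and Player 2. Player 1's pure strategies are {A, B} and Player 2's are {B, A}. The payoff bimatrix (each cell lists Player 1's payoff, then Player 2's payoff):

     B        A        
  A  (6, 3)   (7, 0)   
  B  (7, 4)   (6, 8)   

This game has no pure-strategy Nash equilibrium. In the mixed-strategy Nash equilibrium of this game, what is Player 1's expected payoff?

13/2

Player 1's indifference between A and B determines Player 2's mixing probability q:
  Player 1's payoff from A: q·6 + (1−q)·7 = -q + 7
  Player 1's payoff from B: q·7 + (1−q)·6 = q + 6
  -q + 7 = q + 6  ⇒  -2q = -1  ⇒  q = 1/2.
At equilibrium Player 1 is indifferent across rows, so Player 1's payoff equals the payoff from A: (1/2)·6 + (1/2)·7 = 13/2.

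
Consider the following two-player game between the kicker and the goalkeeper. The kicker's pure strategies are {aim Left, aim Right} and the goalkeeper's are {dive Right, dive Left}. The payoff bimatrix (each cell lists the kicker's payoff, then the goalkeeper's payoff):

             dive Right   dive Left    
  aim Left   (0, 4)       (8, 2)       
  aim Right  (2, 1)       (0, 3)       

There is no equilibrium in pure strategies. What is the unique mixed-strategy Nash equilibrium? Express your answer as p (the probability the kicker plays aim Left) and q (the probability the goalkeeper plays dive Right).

p = 1/2, q = 4/5

Set the goalkeeper's expected payoff from dive Right equal to that from dive Left:
  the goalkeeper's expected payoff from dive Right: p·4 + (1−p)·1 = 3p + 1
  the goalkeeper's expected payoff from dive Left: p·2 + (1−p)·3 = -p + 3
  3p + 1 = -p + 3  ⇒  4p = 2  ⇒  p = 1/2.
The goalkeeper's mix must leave the kicker indifferent between aim Left and aim Right.
  the kicker's expected payoff from aim Left: q·0 + (1−q)·8 = -8q + 8
  the kicker's expected payoff from aim Right: q·2 + (1−q)·0 = 2q
  -8q + 8 = 2q  ⇒  -10q = -8  ⇒  q = 4/5.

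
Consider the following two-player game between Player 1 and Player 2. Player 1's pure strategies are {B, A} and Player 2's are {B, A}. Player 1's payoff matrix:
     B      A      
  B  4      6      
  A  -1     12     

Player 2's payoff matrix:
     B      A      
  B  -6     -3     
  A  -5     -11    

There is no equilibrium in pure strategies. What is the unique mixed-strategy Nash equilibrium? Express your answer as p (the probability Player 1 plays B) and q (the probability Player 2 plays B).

Player 2's indifference between B and A determines Player 1's mixing probability p:
  Player 2's payoff to B: p·(-6) + (1−p)·(-5) = -p - 5
  Player 2's payoff to A: p·(-3) + (1−p)·(-11) = 8p - 11
  -p - 5 = 8p - 11  ⇒  -9p = -6  ⇒  p = 2/3.
In a mixed equilibrium Player 1 is indifferent between B and A; this condition fixes q.
  Player 1's payoff from B: q·4 + (1−q)·6 = -2q + 6
  Player 1's payoff from A: q·(-1) + (1−q)·12 = -13q + 12
  -2q + 6 = -13q + 12  ⇒  11q = 6  ⇒  q = 6/11.

p = 2/3, q = 6/11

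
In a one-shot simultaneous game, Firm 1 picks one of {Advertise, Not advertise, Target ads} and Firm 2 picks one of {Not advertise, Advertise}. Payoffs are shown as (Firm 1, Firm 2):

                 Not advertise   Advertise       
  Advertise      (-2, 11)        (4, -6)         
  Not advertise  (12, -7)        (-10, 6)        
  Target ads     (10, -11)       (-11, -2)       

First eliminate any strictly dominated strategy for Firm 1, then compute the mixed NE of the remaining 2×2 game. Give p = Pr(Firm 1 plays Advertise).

Firm 1's strategy Target ads is strictly dominated by Not advertise: 12 > 10 and -10 > -11. Eliminate Target ads.
In a mixed equilibrium Firm 2 is indifferent between Not advertise and Advertise; this condition fixes p.
  Firm 2's payoff from Not advertise: p·11 + (1−p)·(-7) = 18p - 7
  Firm 2's payoff from Advertise: p·(-6) + (1−p)·6 = -12p + 6
  18p - 7 = -12p + 6  ⇒  30p = 13  ⇒  p = 13/30.

p = 13/30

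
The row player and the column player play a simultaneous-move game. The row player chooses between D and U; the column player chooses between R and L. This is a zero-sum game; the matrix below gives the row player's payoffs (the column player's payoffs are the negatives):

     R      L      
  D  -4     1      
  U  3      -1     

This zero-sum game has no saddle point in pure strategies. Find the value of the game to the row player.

The row player's indifference between D and U determines the column player's mixing probability q:
  the row player's payoff to D: q·(-4) + (1−q)·1 = -5q + 1
  the row player's payoff to U: q·3 + (1−q)·(-1) = 4q - 1
  -5q + 1 = 4q - 1  ⇒  -9q = -2  ⇒  q = 2/9.
The value is the row player's expected payoff against this mix (using D): (2/9)·(-4) + (7/9)·1 = -1/9.

v = -1/9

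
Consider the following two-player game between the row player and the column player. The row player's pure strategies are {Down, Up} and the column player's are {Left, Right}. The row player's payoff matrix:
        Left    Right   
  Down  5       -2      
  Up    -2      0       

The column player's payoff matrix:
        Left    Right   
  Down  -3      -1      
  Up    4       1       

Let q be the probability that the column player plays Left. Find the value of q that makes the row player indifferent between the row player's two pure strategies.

The row player's indifference between Down and Up determines the column player's mixing probability q:
  the row player's payoff from Down: q·5 + (1−q)·(-2) = 7q - 2
  the row player's payoff from Up: q·(-2) + (1−q)·0 = -2q
  7q - 2 = -2q  ⇒  9q = 2  ⇒  q = 2/9.

q = 2/9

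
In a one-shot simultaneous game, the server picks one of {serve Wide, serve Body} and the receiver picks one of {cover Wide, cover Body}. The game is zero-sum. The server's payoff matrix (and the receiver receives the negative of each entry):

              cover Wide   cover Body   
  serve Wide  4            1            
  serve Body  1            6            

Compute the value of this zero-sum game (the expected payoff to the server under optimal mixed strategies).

For the server to be willing to mix, the server must be indifferent between serve Wide and serve Body, which pins down the receiver's mix.
  the server's expected payoff from serve Wide: q·4 + (1−q)·1 = 3q + 1
  the server's expected payoff from serve Body: q·1 + (1−q)·6 = -5q + 6
  3q + 1 = -5q + 6  ⇒  8q = 5  ⇒  q = 5/8.
The value is the server's expected payoff against this mix (using serve Wide): (5/8)·4 + (3/8)·1 = 23/8.

v = 23/8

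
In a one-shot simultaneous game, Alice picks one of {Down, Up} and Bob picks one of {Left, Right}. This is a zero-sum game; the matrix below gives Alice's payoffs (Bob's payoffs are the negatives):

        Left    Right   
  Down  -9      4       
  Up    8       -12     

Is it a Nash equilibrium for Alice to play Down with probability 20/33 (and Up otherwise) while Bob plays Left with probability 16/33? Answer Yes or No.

Check Bob's indifference given Alice's mix p = 20/33:
  payoff from Left = 76/33; payoff from Right = 76/33 — equal.
Check Alice's indifference given Bob's mix q = 16/33:
  payoff from Down = -76/33; payoff from Up = -76/33 — equal.
Both players are indifferent, so neither can profitably deviate.

Yes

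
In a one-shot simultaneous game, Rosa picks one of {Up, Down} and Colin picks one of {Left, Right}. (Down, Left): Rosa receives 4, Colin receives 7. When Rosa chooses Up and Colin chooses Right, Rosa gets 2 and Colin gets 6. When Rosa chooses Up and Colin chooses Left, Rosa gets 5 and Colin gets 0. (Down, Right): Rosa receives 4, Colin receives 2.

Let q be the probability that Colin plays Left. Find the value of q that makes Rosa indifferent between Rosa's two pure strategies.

Rosa's indifference between Up and Down determines Colin's mixing probability q:
  Rosa's payoff to Up: q·5 + (1−q)·2 = 3q + 2
  Rosa's payoff to Down: q·4 + (1−q)·4 = 4
  3q + 2 = 4  ⇒  3q = 2  ⇒  q = 2/3.

q = 2/3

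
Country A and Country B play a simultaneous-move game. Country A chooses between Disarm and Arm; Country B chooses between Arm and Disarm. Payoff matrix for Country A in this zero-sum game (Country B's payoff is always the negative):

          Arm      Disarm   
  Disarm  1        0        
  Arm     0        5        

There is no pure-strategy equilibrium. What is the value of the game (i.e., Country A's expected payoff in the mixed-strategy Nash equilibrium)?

Country A's indifference between Disarm and Arm determines Country B's mixing probability q:
  Country A's payoff from Disarm: q·1 + (1−q)·0 = q
  Country A's payoff from Arm: q·0 + (1−q)·5 = -5q + 5
  q = -5q + 5  ⇒  6q = 5  ⇒  q = 5/6.
The value is Country A's expected payoff against this mix (using Disarm): (5/6)·1 + (1/6)·0 = 5/6.

v = 5/6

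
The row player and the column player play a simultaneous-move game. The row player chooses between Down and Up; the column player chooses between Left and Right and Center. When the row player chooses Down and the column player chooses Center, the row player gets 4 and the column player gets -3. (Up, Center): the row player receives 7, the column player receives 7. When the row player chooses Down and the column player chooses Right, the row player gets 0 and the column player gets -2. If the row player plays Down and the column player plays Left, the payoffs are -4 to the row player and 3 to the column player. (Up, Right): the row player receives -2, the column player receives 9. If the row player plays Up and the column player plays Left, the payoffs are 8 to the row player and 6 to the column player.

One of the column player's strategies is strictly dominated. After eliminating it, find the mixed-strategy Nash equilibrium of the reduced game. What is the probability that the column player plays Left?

The column player's strategy Center is strictly dominated by Right: -2 > -3 and 9 > 7. Eliminate Center.
The column player's mix must leave the row player indifferent between Down and Up.
  the row player's expected payoff from Down: q·(-4) + (1−q)·0 = -4q
  the row player's expected payoff from Up: q·8 + (1−q)·(-2) = 10q - 2
  -4q = 10q - 2  ⇒  -14q = -2  ⇒  q = 1/7.

q = 1/7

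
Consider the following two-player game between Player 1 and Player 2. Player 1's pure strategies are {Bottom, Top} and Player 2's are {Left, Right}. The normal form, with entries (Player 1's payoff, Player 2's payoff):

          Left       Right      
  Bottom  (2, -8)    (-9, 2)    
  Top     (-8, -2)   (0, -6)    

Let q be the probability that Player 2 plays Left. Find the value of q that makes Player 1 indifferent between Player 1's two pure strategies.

In a mixed equilibrium Player 1 is indifferent between Bottom and Top; this condition fixes q.
  Player 1's payoff from Bottom: q·2 + (1−q)·(-9) = 11q - 9
  Player 1's payoff from Top: q·(-8) + (1−q)·0 = -8q
  11q - 9 = -8q  ⇒  19q = 9  ⇒  q = 9/19.

q = 9/19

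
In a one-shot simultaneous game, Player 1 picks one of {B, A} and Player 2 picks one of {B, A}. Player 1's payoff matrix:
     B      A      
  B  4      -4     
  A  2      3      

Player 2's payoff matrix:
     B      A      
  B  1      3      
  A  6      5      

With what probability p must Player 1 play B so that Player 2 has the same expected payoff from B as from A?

Player 2's indifference between B and A determines Player 1's mixing probability p:
  Player 2's payoff from B: p·1 + (1−p)·6 = -5p + 6
  Player 2's payoff from A: p·3 + (1−p)·5 = -2p + 5
  -5p + 6 = -2p + 5  ⇒  -3p = -1  ⇒  p = 1/3.

p = 1/3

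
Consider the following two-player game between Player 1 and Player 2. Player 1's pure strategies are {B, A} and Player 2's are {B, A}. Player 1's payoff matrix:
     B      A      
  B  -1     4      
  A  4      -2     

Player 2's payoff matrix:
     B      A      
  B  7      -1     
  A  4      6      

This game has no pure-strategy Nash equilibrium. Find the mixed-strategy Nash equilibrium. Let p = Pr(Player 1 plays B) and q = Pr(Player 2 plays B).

p = 1/5, q = 6/11

Player 1's mix must leave Player 2 indifferent between B and A.
  Player 2's expected payoff from B: p·7 + (1−p)·4 = 3p + 4
  Player 2's expected payoff from A: p·(-1) + (1−p)·6 = -7p + 6
  3p + 4 = -7p + 6  ⇒  10p = 2  ⇒  p = 1/5.
Set Player 1's expected payoff from B equal to that from A:
  Player 1's payoff from B: q·(-1) + (1−q)·4 = -5q + 4
  Player 1's payoff from A: q·4 + (1−q)·(-2) = 6q - 2
  -5q + 4 = 6q - 2  ⇒  -11q = -6  ⇒  q = 6/11.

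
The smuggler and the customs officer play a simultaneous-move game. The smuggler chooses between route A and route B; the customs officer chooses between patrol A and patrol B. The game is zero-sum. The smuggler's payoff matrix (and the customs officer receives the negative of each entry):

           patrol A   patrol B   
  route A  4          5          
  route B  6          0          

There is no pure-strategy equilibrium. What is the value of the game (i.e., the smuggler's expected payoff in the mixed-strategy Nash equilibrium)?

v = 30/7

For the smuggler to be willing to mix, the smuggler must be indifferent between route A and route B, which pins down the customs officer's mix.
  the smuggler's payoff to route A: q·4 + (1−q)·5 = -q + 5
  the smuggler's payoff to route B: q·6 + (1−q)·0 = 6q
  -q + 5 = 6q  ⇒  -7q = -5  ⇒  q = 5/7.
The value is the smuggler's expected payoff against this mix (using route A): (5/7)·4 + (2/7)·5 = 30/7.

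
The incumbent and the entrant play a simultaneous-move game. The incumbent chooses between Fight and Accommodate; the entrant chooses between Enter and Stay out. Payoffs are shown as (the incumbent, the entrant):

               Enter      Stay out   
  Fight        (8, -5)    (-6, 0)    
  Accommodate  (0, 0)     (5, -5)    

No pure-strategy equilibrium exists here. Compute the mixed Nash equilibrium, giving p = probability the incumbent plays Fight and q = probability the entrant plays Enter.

Set the entrant's expected payoff from Enter equal to that from Stay out:
  the entrant's payoff to Enter: p·(-5) + (1−p)·0 = -5p
  the entrant's payoff to Stay out: p·0 + (1−p)·(-5) = 5p - 5
  -5p = 5p - 5  ⇒  -10p = -5  ⇒  p = 1/2.
In a mixed equilibrium the incumbent is indifferent between Fight and Accommodate; this condition fixes q.
  the incumbent's expected payoff from Fight: q·8 + (1−q)·(-6) = 14q - 6
  the incumbent's expected payoff from Accommodate: q·0 + (1−q)·5 = -5q + 5
  14q - 6 = -5q + 5  ⇒  19q = 11  ⇒  q = 11/19.

p = 1/2, q = 11/19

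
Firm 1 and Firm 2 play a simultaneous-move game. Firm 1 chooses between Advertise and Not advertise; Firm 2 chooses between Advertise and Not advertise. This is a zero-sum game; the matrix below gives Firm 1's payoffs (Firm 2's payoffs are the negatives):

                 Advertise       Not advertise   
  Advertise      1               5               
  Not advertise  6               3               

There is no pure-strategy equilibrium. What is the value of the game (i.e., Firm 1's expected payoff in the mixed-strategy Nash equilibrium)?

v = 27/7

In a mixed equilibrium Firm 1 is indifferent between Advertise and Not advertise; this condition fixes q.
  Firm 1's payoff to Advertise: q·1 + (1−q)·5 = -4q + 5
  Firm 1's payoff to Not advertise: q·6 + (1−q)·3 = 3q + 3
  -4q + 5 = 3q + 3  ⇒  -7q = -2  ⇒  q = 2/7.
The value is Firm 1's expected payoff against this mix (using Advertise): (2/7)·1 + (5/7)·5 = 27/7.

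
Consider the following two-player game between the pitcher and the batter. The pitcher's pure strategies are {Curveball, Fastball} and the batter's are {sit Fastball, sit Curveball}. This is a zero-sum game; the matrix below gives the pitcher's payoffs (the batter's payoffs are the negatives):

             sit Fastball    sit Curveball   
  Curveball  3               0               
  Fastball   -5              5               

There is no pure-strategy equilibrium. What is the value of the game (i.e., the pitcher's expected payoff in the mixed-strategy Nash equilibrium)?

Set the pitcher's expected payoff from Curveball equal to that from Fastball:
  the pitcher's expected payoff from Curveball: q·3 + (1−q)·0 = 3q
  the pitcher's expected payoff from Fastball: q·(-5) + (1−q)·5 = -10q + 5
  3q = -10q + 5  ⇒  13q = 5  ⇒  q = 5/13.
The value is the pitcher's expected payoff against this mix (using Curveball): (5/13)·3 + (8/13)·0 = 15/13.

v = 15/13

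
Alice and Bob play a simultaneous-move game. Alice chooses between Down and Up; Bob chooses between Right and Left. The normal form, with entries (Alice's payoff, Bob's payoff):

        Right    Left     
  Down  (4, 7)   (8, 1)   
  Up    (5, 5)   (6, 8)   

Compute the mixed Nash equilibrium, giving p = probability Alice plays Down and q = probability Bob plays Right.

For Bob to be willing to mix, Bob must be indifferent between Right and Left, which pins down Alice's mix.
  Bob's expected payoff from Right: p·7 + (1−p)·5 = 2p + 5
  Bob's expected payoff from Left: p·1 + (1−p)·8 = -7p + 8
  2p + 5 = -7p + 8  ⇒  9p = 3  ⇒  p = 1/3.
For Alice to be willing to mix, Alice must be indifferent between Down and Up, which pins down Bob's mix.
  Alice's payoff from Down: q·4 + (1−q)·8 = -4q + 8
  Alice's payoff from Up: q·5 + (1−q)·6 = -q + 6
  -4q + 8 = -q + 6  ⇒  -3q = -2  ⇒  q = 2/3.

p = 1/3, q = 2/3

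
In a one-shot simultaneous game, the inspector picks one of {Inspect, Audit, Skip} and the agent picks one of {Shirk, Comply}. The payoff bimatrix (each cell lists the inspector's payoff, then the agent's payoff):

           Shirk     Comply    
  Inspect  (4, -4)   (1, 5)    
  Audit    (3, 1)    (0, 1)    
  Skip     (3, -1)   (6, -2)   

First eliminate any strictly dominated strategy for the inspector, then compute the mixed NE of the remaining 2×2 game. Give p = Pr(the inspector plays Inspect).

The inspector's strategy Audit is strictly dominated by Inspect: 4 > 3 and 1 > 0. Eliminate Audit.
In a mixed equilibrium the agent is indifferent between Shirk and Comply; this condition fixes p.
  the agent's payoff to Shirk: p·(-4) + (1−p)·(-1) = -3p - 1
  the agent's payoff to Comply: p·5 + (1−p)·(-2) = 7p - 2
  -3p - 1 = 7p - 2  ⇒  -10p = -1  ⇒  p = 1/10.

p = 1/10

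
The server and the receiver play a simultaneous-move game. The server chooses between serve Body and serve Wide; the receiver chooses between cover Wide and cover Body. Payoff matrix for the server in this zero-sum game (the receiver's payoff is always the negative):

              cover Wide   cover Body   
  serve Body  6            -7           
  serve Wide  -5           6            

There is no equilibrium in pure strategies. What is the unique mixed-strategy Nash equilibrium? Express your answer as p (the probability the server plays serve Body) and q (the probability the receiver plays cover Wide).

p = 11/24, q = 13/24

The receiver's indifference between cover Wide and cover Body determines the server's mixing probability p:
  the receiver's payoff to cover Wide: p·(-6) + (1−p)·5 = -11p + 5
  the receiver's payoff to cover Body: p·7 + (1−p)·(-6) = 13p - 6
  -11p + 5 = 13p - 6  ⇒  -24p = -11  ⇒  p = 11/24.
Set the server's expected payoff from serve Body equal to that from serve Wide:
  the server's payoff to serve Body: q·6 + (1−q)·(-7) = 13q - 7
  the server's payoff to serve Wide: q·(-5) + (1−q)·6 = -11q + 6
  13q - 7 = -11q + 6  ⇒  24q = 13  ⇒  q = 13/24.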